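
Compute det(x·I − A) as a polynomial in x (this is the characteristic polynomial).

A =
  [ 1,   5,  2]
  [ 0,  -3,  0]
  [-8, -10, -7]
x^3 + 9*x^2 + 27*x + 27

Expanding det(x·I − A) (e.g. by cofactor expansion or by noting that A is similar to its Jordan form J, which has the same characteristic polynomial as A) gives
  χ_A(x) = x^3 + 9*x^2 + 27*x + 27
which factors as (x + 3)^3. The eigenvalues (with algebraic multiplicities) are λ = -3 with multiplicity 3.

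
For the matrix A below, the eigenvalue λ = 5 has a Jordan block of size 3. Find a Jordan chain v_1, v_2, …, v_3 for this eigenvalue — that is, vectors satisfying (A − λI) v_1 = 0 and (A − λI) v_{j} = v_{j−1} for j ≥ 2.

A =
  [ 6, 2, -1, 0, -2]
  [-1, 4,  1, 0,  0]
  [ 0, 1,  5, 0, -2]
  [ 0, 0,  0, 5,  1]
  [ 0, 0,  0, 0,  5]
A Jordan chain for λ = 5 of length 3:
v_1 = (-1, 0, -1, 0, 0)ᵀ
v_2 = (1, -1, 0, 0, 0)ᵀ
v_3 = (1, 0, 0, 0, 0)ᵀ

Let N = A − (5)·I. We want v_3 with N^3 v_3 = 0 but N^2 v_3 ≠ 0; then v_{j-1} := N · v_j for j = 3, …, 2.

Pick v_3 = (1, 0, 0, 0, 0)ᵀ.
Then v_2 = N · v_3 = (1, -1, 0, 0, 0)ᵀ.
Then v_1 = N · v_2 = (-1, 0, -1, 0, 0)ᵀ.

Sanity check: (A − (5)·I) v_1 = (0, 0, 0, 0, 0)ᵀ = 0. ✓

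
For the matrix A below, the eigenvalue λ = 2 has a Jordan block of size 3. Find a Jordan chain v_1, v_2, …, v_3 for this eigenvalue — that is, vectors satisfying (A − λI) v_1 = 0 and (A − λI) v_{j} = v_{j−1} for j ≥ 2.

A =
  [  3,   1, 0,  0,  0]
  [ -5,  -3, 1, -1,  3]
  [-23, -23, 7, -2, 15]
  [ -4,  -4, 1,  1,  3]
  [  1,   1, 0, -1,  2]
A Jordan chain for λ = 2 of length 3:
v_1 = (-4, 4, 0, 0, 0)ᵀ
v_2 = (1, -5, -23, -4, 1)ᵀ
v_3 = (1, 0, 0, 0, 0)ᵀ

Let N = A − (2)·I. We want v_3 with N^3 v_3 = 0 but N^2 v_3 ≠ 0; then v_{j-1} := N · v_j for j = 3, …, 2.

Pick v_3 = (1, 0, 0, 0, 0)ᵀ.
Then v_2 = N · v_3 = (1, -5, -23, -4, 1)ᵀ.
Then v_1 = N · v_2 = (-4, 4, 0, 0, 0)ᵀ.

Sanity check: (A − (2)·I) v_1 = (0, 0, 0, 0, 0)ᵀ = 0. ✓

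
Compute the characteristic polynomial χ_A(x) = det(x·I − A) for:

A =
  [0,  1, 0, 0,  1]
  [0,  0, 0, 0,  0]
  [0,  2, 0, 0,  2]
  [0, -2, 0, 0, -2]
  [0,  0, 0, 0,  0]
x^5

Expanding det(x·I − A) (e.g. by cofactor expansion or by noting that A is similar to its Jordan form J, which has the same characteristic polynomial as A) gives
  χ_A(x) = x^5
which factors as x^5. The eigenvalues (with algebraic multiplicities) are λ = 0 with multiplicity 5.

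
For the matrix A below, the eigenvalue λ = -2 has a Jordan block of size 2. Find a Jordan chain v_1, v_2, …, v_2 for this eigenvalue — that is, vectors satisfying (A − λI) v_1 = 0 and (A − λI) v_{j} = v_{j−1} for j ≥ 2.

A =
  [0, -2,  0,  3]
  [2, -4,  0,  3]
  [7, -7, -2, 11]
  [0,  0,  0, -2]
A Jordan chain for λ = -2 of length 2:
v_1 = (2, 2, 7, 0)ᵀ
v_2 = (1, 0, 0, 0)ᵀ

Let N = A − (-2)·I. We want v_2 with N^2 v_2 = 0 but N^1 v_2 ≠ 0; then v_{j-1} := N · v_j for j = 2, …, 2.

Pick v_2 = (1, 0, 0, 0)ᵀ.
Then v_1 = N · v_2 = (2, 2, 7, 0)ᵀ.

Sanity check: (A − (-2)·I) v_1 = (0, 0, 0, 0)ᵀ = 0. ✓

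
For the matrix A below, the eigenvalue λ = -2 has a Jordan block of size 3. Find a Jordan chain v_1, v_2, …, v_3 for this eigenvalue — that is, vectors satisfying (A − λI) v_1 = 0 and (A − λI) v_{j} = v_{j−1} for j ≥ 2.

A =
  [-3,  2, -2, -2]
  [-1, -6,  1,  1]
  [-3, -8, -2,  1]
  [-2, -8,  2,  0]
A Jordan chain for λ = -2 of length 3:
v_1 = (-4, 2, 0, 4)ᵀ
v_2 = (-4, 2, 2, 4)ᵀ
v_3 = (2, -1, 0, 0)ᵀ

Let N = A − (-2)·I. We want v_3 with N^3 v_3 = 0 but N^2 v_3 ≠ 0; then v_{j-1} := N · v_j for j = 3, …, 2.

Pick v_3 = (2, -1, 0, 0)ᵀ.
Then v_2 = N · v_3 = (-4, 2, 2, 4)ᵀ.
Then v_1 = N · v_2 = (-4, 2, 0, 4)ᵀ.

Sanity check: (A − (-2)·I) v_1 = (0, 0, 0, 0)ᵀ = 0. ✓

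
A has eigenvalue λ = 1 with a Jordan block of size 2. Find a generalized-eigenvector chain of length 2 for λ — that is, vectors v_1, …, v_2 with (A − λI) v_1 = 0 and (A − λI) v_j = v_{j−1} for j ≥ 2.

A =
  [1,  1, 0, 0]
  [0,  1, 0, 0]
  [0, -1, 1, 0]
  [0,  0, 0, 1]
A Jordan chain for λ = 1 of length 2:
v_1 = (1, 0, -1, 0)ᵀ
v_2 = (0, 1, 0, 0)ᵀ

Let N = A − (1)·I. We want v_2 with N^2 v_2 = 0 but N^1 v_2 ≠ 0; then v_{j-1} := N · v_j for j = 2, …, 2.

Pick v_2 = (0, 1, 0, 0)ᵀ.
Then v_1 = N · v_2 = (1, 0, -1, 0)ᵀ.

Sanity check: (A − (1)·I) v_1 = (0, 0, 0, 0)ᵀ = 0. ✓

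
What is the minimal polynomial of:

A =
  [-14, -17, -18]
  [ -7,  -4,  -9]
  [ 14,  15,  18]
x^3

The characteristic polynomial is χ_A(x) = x^3, so the eigenvalues are known. The minimal polynomial is
  m_A(x) = Π_λ (x − λ)^{k_λ}
where k_λ is the size of the *largest* Jordan block for λ (equivalently, the smallest k with (A − λI)^k v = 0 for every generalised eigenvector v of λ).

  λ = 0: largest Jordan block has size 3, contributing (x − 0)^3

So m_A(x) = x^3 = x^3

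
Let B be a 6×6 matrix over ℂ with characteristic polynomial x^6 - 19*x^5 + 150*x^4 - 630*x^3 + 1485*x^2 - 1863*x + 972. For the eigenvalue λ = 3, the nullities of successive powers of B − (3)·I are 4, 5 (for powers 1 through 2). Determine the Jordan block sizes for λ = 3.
Block sizes for λ = 3: [2, 1, 1, 1]

From the dimensions of kernels of powers, the number of Jordan blocks of size at least j is d_j − d_{j−1} where d_j = dim ker(N^j) (with d_0 = 0). Computing the differences gives [4, 1].
The number of blocks of size exactly k is (#blocks of size ≥ k) − (#blocks of size ≥ k + 1), so the partition is: 3 block(s) of size 1, 1 block(s) of size 2.
In nonincreasing order the block sizes are [2, 1, 1, 1].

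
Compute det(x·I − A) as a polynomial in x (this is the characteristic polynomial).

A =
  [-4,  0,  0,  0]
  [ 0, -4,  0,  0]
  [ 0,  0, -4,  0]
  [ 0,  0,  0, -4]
x^4 + 16*x^3 + 96*x^2 + 256*x + 256

Expanding det(x·I − A) (e.g. by cofactor expansion or by noting that A is similar to its Jordan form J, which has the same characteristic polynomial as A) gives
  χ_A(x) = x^4 + 16*x^3 + 96*x^2 + 256*x + 256
which factors as (x + 4)^4. The eigenvalues (with algebraic multiplicities) are λ = -4 with multiplicity 4.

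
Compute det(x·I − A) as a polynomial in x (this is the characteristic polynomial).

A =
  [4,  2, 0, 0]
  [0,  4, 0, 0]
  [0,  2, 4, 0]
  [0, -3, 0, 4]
x^4 - 16*x^3 + 96*x^2 - 256*x + 256

Expanding det(x·I − A) (e.g. by cofactor expansion or by noting that A is similar to its Jordan form J, which has the same characteristic polynomial as A) gives
  χ_A(x) = x^4 - 16*x^3 + 96*x^2 - 256*x + 256
which factors as (x - 4)^4. The eigenvalues (with algebraic multiplicities) are λ = 4 with multiplicity 4.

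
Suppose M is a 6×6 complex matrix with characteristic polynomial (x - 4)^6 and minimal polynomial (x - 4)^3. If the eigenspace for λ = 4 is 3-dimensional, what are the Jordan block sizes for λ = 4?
Block sizes for λ = 4: [3, 2, 1]

Step 1 — from the characteristic polynomial, algebraic multiplicity of λ = 4 is 6. From dim ker(M − (4)·I) = 3, there are exactly 3 Jordan blocks for λ = 4.
Step 2 — from the minimal polynomial, the factor (x − 4)^3 tells us the largest block for λ = 4 has size 3.
Step 3 — with total size 6, 3 blocks, and largest block 3, the block sizes (in nonincreasing order) are [3, 2, 1].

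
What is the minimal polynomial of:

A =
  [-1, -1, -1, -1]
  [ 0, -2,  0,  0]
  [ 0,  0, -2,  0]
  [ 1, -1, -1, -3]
x^2 + 4*x + 4

The characteristic polynomial is χ_A(x) = (x + 2)^4, so the eigenvalues are known. The minimal polynomial is
  m_A(x) = Π_λ (x − λ)^{k_λ}
where k_λ is the size of the *largest* Jordan block for λ (equivalently, the smallest k with (A − λI)^k v = 0 for every generalised eigenvector v of λ).

  λ = -2: largest Jordan block has size 2, contributing (x + 2)^2

So m_A(x) = (x + 2)^2 = x^2 + 4*x + 4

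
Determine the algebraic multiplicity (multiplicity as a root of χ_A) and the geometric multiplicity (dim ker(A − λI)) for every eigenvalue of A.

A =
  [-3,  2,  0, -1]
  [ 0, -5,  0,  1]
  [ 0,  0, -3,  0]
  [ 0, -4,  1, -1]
λ = -3: alg = 4, geom = 2

Step 1 — factor the characteristic polynomial to read off the algebraic multiplicities:
  χ_A(x) = (x + 3)^4

Step 2 — compute geometric multiplicities via the rank-nullity identity g(λ) = n − rank(A − λI):
  rank(A − (-3)·I) = 2, so dim ker(A − (-3)·I) = n − 2 = 2

Summary:
  λ = -3: algebraic multiplicity = 4, geometric multiplicity = 2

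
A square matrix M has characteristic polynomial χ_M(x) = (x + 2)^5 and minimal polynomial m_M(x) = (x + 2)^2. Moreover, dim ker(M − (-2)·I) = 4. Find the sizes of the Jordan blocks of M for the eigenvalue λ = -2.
Block sizes for λ = -2: [2, 1, 1, 1]

Step 1 — from the characteristic polynomial, algebraic multiplicity of λ = -2 is 5. From dim ker(M − (-2)·I) = 4, there are exactly 4 Jordan blocks for λ = -2.
Step 2 — from the minimal polynomial, the factor (x + 2)^2 tells us the largest block for λ = -2 has size 2.
Step 3 — with total size 5, 4 blocks, and largest block 2, the block sizes (in nonincreasing order) are [2, 1, 1, 1].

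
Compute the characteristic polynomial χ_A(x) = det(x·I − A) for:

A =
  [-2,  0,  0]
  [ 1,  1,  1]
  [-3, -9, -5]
x^3 + 6*x^2 + 12*x + 8

Expanding det(x·I − A) (e.g. by cofactor expansion or by noting that A is similar to its Jordan form J, which has the same characteristic polynomial as A) gives
  χ_A(x) = x^3 + 6*x^2 + 12*x + 8
which factors as (x + 2)^3. The eigenvalues (with algebraic multiplicities) are λ = -2 with multiplicity 3.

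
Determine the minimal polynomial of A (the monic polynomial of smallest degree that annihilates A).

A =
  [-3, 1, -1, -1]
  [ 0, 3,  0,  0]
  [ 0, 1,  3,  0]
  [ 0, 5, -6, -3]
x^4 - 18*x^2 + 81

The characteristic polynomial is χ_A(x) = (x - 3)^2*(x + 3)^2, so the eigenvalues are known. The minimal polynomial is
  m_A(x) = Π_λ (x − λ)^{k_λ}
where k_λ is the size of the *largest* Jordan block for λ (equivalently, the smallest k with (A − λI)^k v = 0 for every generalised eigenvector v of λ).

  λ = -3: largest Jordan block has size 2, contributing (x + 3)^2
  λ = 3: largest Jordan block has size 2, contributing (x − 3)^2

So m_A(x) = (x - 3)^2*(x + 3)^2 = x^4 - 18*x^2 + 81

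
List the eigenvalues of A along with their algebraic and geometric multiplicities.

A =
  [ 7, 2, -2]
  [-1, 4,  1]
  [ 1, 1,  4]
λ = 5: alg = 3, geom = 2

Step 1 — factor the characteristic polynomial to read off the algebraic multiplicities:
  χ_A(x) = (x - 5)^3

Step 2 — compute geometric multiplicities via the rank-nullity identity g(λ) = n − rank(A − λI):
  rank(A − (5)·I) = 1, so dim ker(A − (5)·I) = n − 1 = 2

Summary:
  λ = 5: algebraic multiplicity = 3, geometric multiplicity = 2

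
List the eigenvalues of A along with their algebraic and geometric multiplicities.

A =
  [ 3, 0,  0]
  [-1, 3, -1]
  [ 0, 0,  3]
λ = 3: alg = 3, geom = 2

Step 1 — factor the characteristic polynomial to read off the algebraic multiplicities:
  χ_A(x) = (x - 3)^3

Step 2 — compute geometric multiplicities via the rank-nullity identity g(λ) = n − rank(A − λI):
  rank(A − (3)·I) = 1, so dim ker(A − (3)·I) = n − 1 = 2

Summary:
  λ = 3: algebraic multiplicity = 3, geometric multiplicity = 2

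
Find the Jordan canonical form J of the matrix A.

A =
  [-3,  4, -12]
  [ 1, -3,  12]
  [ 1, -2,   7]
J_1(-1) ⊕ J_2(1)

The characteristic polynomial is
  det(x·I − A) = x^3 - x^2 - x + 1 = (x - 1)^2*(x + 1)

Eigenvalues and multiplicities (the geometric multiplicity of λ is n − rank(A − λI), which equals the number of Jordan blocks for λ):
  λ = -1: algebraic multiplicity = 1, geometric multiplicity = 1
  λ = 1: algebraic multiplicity = 2, geometric multiplicity = 1

Determining the block sizes for each eigenvalue:
  λ = -1: one block (gm = 1), so the single block has size am = 1 → block sizes [1]
  λ = 1: one block (gm = 1), so the single block has size am = 2 → block sizes [2]

Assembling the blocks gives a Jordan form
J =
  [-1, 0, 0]
  [ 0, 1, 1]
  [ 0, 0, 1]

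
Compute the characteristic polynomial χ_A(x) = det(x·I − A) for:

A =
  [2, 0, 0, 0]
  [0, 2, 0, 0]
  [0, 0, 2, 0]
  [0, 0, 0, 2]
x^4 - 8*x^3 + 24*x^2 - 32*x + 16

Expanding det(x·I − A) (e.g. by cofactor expansion or by noting that A is similar to its Jordan form J, which has the same characteristic polynomial as A) gives
  χ_A(x) = x^4 - 8*x^3 + 24*x^2 - 32*x + 16
which factors as (x - 2)^4. The eigenvalues (with algebraic multiplicities) are λ = 2 with multiplicity 4.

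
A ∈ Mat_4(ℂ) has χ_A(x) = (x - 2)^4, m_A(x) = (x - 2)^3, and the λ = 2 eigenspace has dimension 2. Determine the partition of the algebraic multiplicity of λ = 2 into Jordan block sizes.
Block sizes for λ = 2: [3, 1]

Step 1 — from the characteristic polynomial, algebraic multiplicity of λ = 2 is 4. From dim ker(A − (2)·I) = 2, there are exactly 2 Jordan blocks for λ = 2.
Step 2 — from the minimal polynomial, the factor (x − 2)^3 tells us the largest block for λ = 2 has size 3.
Step 3 — with total size 4, 2 blocks, and largest block 3, the block sizes (in nonincreasing order) are [3, 1].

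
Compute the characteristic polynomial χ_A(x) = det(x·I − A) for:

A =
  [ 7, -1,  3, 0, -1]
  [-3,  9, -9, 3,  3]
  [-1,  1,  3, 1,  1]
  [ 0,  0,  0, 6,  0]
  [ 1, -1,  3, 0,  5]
x^5 - 30*x^4 + 360*x^3 - 2160*x^2 + 6480*x - 7776

Expanding det(x·I − A) (e.g. by cofactor expansion or by noting that A is similar to its Jordan form J, which has the same characteristic polynomial as A) gives
  χ_A(x) = x^5 - 30*x^4 + 360*x^3 - 2160*x^2 + 6480*x - 7776
which factors as (x - 6)^5. The eigenvalues (with algebraic multiplicities) are λ = 6 with multiplicity 5.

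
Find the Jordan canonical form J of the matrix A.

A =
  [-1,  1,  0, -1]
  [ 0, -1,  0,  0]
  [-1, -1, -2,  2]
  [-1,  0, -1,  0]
J_3(-1) ⊕ J_1(-1)

The characteristic polynomial is
  det(x·I − A) = x^4 + 4*x^3 + 6*x^2 + 4*x + 1 = (x + 1)^4

Eigenvalues and multiplicities (the geometric multiplicity of λ is n − rank(A − λI), which equals the number of Jordan blocks for λ):
  λ = -1: algebraic multiplicity = 4, geometric multiplicity = 2

Determining the block sizes for each eigenvalue:
  λ = -1: with am = 4 and gm = 2, the partition is not yet determined (e.g. several partitions of 4 into 2 parts exist). Let N = A − (-1)·I. Computing rank(N^1) = 2, rank(N^2) = 1, rank(N^3) = 0; the number of blocks of size ≥ j is rank(N^{j−1}) − rank(N^j), giving [2, 1, 1]. So we have 1 block(s) of size 3, 1 block(s) of size 1 → block sizes [3, 1]

Assembling the blocks gives a Jordan form
J =
  [-1,  1,  0,  0]
  [ 0, -1,  1,  0]
  [ 0,  0, -1,  0]
  [ 0,  0,  0, -1]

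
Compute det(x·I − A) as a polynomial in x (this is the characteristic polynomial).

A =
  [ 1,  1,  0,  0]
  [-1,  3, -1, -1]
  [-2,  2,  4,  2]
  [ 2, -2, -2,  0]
x^4 - 8*x^3 + 24*x^2 - 32*x + 16

Expanding det(x·I − A) (e.g. by cofactor expansion or by noting that A is similar to its Jordan form J, which has the same characteristic polynomial as A) gives
  χ_A(x) = x^4 - 8*x^3 + 24*x^2 - 32*x + 16
which factors as (x - 2)^4. The eigenvalues (with algebraic multiplicities) are λ = 2 with multiplicity 4.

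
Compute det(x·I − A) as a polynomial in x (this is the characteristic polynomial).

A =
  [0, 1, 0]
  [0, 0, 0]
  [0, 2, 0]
x^3

Expanding det(x·I − A) (e.g. by cofactor expansion or by noting that A is similar to its Jordan form J, which has the same characteristic polynomial as A) gives
  χ_A(x) = x^3
which factors as x^3. The eigenvalues (with algebraic multiplicities) are λ = 0 with multiplicity 3.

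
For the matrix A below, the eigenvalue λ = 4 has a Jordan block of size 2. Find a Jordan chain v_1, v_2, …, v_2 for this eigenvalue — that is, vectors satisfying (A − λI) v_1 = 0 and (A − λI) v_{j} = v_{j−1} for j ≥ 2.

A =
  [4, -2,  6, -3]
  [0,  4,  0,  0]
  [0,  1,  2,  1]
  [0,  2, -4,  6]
A Jordan chain for λ = 4 of length 2:
v_1 = (-2, 0, 1, 2)ᵀ
v_2 = (0, 1, 0, 0)ᵀ

Let N = A − (4)·I. We want v_2 with N^2 v_2 = 0 but N^1 v_2 ≠ 0; then v_{j-1} := N · v_j for j = 2, …, 2.

Pick v_2 = (0, 1, 0, 0)ᵀ.
Then v_1 = N · v_2 = (-2, 0, 1, 2)ᵀ.

Sanity check: (A − (4)·I) v_1 = (0, 0, 0, 0)ᵀ = 0. ✓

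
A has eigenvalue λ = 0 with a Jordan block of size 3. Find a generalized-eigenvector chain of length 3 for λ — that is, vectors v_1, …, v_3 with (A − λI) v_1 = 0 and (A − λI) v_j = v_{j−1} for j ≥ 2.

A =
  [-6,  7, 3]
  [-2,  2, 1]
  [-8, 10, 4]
A Jordan chain for λ = 0 of length 3:
v_1 = (-2, 0, -4)ᵀ
v_2 = (-6, -2, -8)ᵀ
v_3 = (1, 0, 0)ᵀ

Let N = A − (0)·I. We want v_3 with N^3 v_3 = 0 but N^2 v_3 ≠ 0; then v_{j-1} := N · v_j for j = 3, …, 2.

Pick v_3 = (1, 0, 0)ᵀ.
Then v_2 = N · v_3 = (-6, -2, -8)ᵀ.
Then v_1 = N · v_2 = (-2, 0, -4)ᵀ.

Sanity check: (A − (0)·I) v_1 = (0, 0, 0)ᵀ = 0. ✓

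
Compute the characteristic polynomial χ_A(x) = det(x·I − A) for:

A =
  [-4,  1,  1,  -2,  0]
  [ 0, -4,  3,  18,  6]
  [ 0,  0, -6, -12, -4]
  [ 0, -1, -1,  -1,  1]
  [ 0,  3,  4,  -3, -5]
x^5 + 20*x^4 + 160*x^3 + 640*x^2 + 1280*x + 1024

Expanding det(x·I − A) (e.g. by cofactor expansion or by noting that A is similar to its Jordan form J, which has the same characteristic polynomial as A) gives
  χ_A(x) = x^5 + 20*x^4 + 160*x^3 + 640*x^2 + 1280*x + 1024
which factors as (x + 4)^5. The eigenvalues (with algebraic multiplicities) are λ = -4 with multiplicity 5.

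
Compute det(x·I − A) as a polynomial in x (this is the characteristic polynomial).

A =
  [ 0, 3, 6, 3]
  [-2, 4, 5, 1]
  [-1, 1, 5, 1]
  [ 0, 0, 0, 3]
x^4 - 12*x^3 + 54*x^2 - 108*x + 81

Expanding det(x·I − A) (e.g. by cofactor expansion or by noting that A is similar to its Jordan form J, which has the same characteristic polynomial as A) gives
  χ_A(x) = x^4 - 12*x^3 + 54*x^2 - 108*x + 81
which factors as (x - 3)^4. The eigenvalues (with algebraic multiplicities) are λ = 3 with multiplicity 4.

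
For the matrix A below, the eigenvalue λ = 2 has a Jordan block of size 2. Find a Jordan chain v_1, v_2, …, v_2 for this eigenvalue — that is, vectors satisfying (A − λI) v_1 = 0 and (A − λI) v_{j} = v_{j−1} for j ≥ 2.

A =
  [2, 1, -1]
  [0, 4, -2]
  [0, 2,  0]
A Jordan chain for λ = 2 of length 2:
v_1 = (1, 2, 2)ᵀ
v_2 = (0, 1, 0)ᵀ

Let N = A − (2)·I. We want v_2 with N^2 v_2 = 0 but N^1 v_2 ≠ 0; then v_{j-1} := N · v_j for j = 2, …, 2.

Pick v_2 = (0, 1, 0)ᵀ.
Then v_1 = N · v_2 = (1, 2, 2)ᵀ.

Sanity check: (A − (2)·I) v_1 = (0, 0, 0)ᵀ = 0. ✓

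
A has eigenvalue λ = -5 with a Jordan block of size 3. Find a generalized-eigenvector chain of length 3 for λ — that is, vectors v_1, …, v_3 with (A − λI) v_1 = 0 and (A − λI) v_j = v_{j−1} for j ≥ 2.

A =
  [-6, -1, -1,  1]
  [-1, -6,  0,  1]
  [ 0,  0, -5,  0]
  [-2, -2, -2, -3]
A Jordan chain for λ = -5 of length 3:
v_1 = (-1, -1, 0, -2)ᵀ
v_2 = (-1, 0, 0, -2)ᵀ
v_3 = (0, 0, 1, 0)ᵀ

Let N = A − (-5)·I. We want v_3 with N^3 v_3 = 0 but N^2 v_3 ≠ 0; then v_{j-1} := N · v_j for j = 3, …, 2.

Pick v_3 = (0, 0, 1, 0)ᵀ.
Then v_2 = N · v_3 = (-1, 0, 0, -2)ᵀ.
Then v_1 = N · v_2 = (-1, -1, 0, -2)ᵀ.

Sanity check: (A − (-5)·I) v_1 = (0, 0, 0, 0)ᵀ = 0. ✓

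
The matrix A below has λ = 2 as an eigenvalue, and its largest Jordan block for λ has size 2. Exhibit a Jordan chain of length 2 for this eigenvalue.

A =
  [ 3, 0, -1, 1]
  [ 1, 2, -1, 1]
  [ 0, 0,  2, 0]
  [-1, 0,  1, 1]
A Jordan chain for λ = 2 of length 2:
v_1 = (1, 1, 0, -1)ᵀ
v_2 = (1, 0, 0, 0)ᵀ

Let N = A − (2)·I. We want v_2 with N^2 v_2 = 0 but N^1 v_2 ≠ 0; then v_{j-1} := N · v_j for j = 2, …, 2.

Pick v_2 = (1, 0, 0, 0)ᵀ.
Then v_1 = N · v_2 = (1, 1, 0, -1)ᵀ.

Sanity check: (A − (2)·I) v_1 = (0, 0, 0, 0)ᵀ = 0. ✓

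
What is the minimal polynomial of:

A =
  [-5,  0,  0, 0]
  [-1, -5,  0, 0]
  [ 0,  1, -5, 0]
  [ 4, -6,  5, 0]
x^4 + 15*x^3 + 75*x^2 + 125*x

The characteristic polynomial is χ_A(x) = x*(x + 5)^3, so the eigenvalues are known. The minimal polynomial is
  m_A(x) = Π_λ (x − λ)^{k_λ}
where k_λ is the size of the *largest* Jordan block for λ (equivalently, the smallest k with (A − λI)^k v = 0 for every generalised eigenvector v of λ).

  λ = -5: largest Jordan block has size 3, contributing (x + 5)^3
  λ = 0: largest Jordan block has size 1, contributing (x − 0)

So m_A(x) = x*(x + 5)^3 = x^4 + 15*x^3 + 75*x^2 + 125*x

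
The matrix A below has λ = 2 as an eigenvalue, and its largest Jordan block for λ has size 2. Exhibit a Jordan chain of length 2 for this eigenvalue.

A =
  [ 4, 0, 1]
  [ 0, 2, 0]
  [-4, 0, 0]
A Jordan chain for λ = 2 of length 2:
v_1 = (2, 0, -4)ᵀ
v_2 = (1, 0, 0)ᵀ

Let N = A − (2)·I. We want v_2 with N^2 v_2 = 0 but N^1 v_2 ≠ 0; then v_{j-1} := N · v_j for j = 2, …, 2.

Pick v_2 = (1, 0, 0)ᵀ.
Then v_1 = N · v_2 = (2, 0, -4)ᵀ.

Sanity check: (A − (2)·I) v_1 = (0, 0, 0)ᵀ = 0. ✓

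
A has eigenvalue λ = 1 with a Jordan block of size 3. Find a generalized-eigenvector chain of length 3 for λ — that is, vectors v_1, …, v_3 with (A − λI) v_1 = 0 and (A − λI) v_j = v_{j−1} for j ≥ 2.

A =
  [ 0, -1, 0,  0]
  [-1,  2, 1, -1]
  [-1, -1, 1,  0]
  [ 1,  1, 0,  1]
A Jordan chain for λ = 1 of length 3:
v_1 = (2, -2, 2, -2)ᵀ
v_2 = (-1, -1, -1, 1)ᵀ
v_3 = (1, 0, 0, 0)ᵀ

Let N = A − (1)·I. We want v_3 with N^3 v_3 = 0 but N^2 v_3 ≠ 0; then v_{j-1} := N · v_j for j = 3, …, 2.

Pick v_3 = (1, 0, 0, 0)ᵀ.
Then v_2 = N · v_3 = (-1, -1, -1, 1)ᵀ.
Then v_1 = N · v_2 = (2, -2, 2, -2)ᵀ.

Sanity check: (A − (1)·I) v_1 = (0, 0, 0, 0)ᵀ = 0. ✓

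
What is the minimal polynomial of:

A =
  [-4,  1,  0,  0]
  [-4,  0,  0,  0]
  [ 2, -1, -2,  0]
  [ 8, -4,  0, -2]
x^2 + 4*x + 4

The characteristic polynomial is χ_A(x) = (x + 2)^4, so the eigenvalues are known. The minimal polynomial is
  m_A(x) = Π_λ (x − λ)^{k_λ}
where k_λ is the size of the *largest* Jordan block for λ (equivalently, the smallest k with (A − λI)^k v = 0 for every generalised eigenvector v of λ).

  λ = -2: largest Jordan block has size 2, contributing (x + 2)^2

So m_A(x) = (x + 2)^2 = x^2 + 4*x + 4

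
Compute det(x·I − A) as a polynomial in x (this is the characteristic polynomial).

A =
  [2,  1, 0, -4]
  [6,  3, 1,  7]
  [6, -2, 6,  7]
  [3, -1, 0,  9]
x^4 - 20*x^3 + 150*x^2 - 500*x + 625

Expanding det(x·I − A) (e.g. by cofactor expansion or by noting that A is similar to its Jordan form J, which has the same characteristic polynomial as A) gives
  χ_A(x) = x^4 - 20*x^3 + 150*x^2 - 500*x + 625
which factors as (x - 5)^4. The eigenvalues (with algebraic multiplicities) are λ = 5 with multiplicity 4.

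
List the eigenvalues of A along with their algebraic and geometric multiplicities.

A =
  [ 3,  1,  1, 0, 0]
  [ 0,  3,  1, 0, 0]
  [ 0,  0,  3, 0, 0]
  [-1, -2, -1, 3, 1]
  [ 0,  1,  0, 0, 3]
λ = 3: alg = 5, geom = 2

Step 1 — factor the characteristic polynomial to read off the algebraic multiplicities:
  χ_A(x) = (x - 3)^5

Step 2 — compute geometric multiplicities via the rank-nullity identity g(λ) = n − rank(A − λI):
  rank(A − (3)·I) = 3, so dim ker(A − (3)·I) = n − 3 = 2

Summary:
  λ = 3: algebraic multiplicity = 5, geometric multiplicity = 2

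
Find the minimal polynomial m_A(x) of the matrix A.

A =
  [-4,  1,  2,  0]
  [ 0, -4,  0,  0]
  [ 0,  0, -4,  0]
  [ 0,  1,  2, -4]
x^2 + 8*x + 16

The characteristic polynomial is χ_A(x) = (x + 4)^4, so the eigenvalues are known. The minimal polynomial is
  m_A(x) = Π_λ (x − λ)^{k_λ}
where k_λ is the size of the *largest* Jordan block for λ (equivalently, the smallest k with (A − λI)^k v = 0 for every generalised eigenvector v of λ).

  λ = -4: largest Jordan block has size 2, contributing (x + 4)^2

So m_A(x) = (x + 4)^2 = x^2 + 8*x + 16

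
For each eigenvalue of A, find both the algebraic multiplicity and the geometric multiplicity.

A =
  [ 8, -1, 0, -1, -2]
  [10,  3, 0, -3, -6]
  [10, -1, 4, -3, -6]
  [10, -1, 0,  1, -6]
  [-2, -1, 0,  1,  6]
λ = 4: alg = 4, geom = 3; λ = 6: alg = 1, geom = 1

Step 1 — factor the characteristic polynomial to read off the algebraic multiplicities:
  χ_A(x) = (x - 6)*(x - 4)^4

Step 2 — compute geometric multiplicities via the rank-nullity identity g(λ) = n − rank(A − λI):
  rank(A − (4)·I) = 2, so dim ker(A − (4)·I) = n − 2 = 3
  rank(A − (6)·I) = 4, so dim ker(A − (6)·I) = n − 4 = 1

Summary:
  λ = 4: algebraic multiplicity = 4, geometric multiplicity = 3
  λ = 6: algebraic multiplicity = 1, geometric multiplicity = 1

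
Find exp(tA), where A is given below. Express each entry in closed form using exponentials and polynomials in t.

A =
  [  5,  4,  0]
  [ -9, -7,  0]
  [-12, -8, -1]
e^{tA} =
  [6*t*exp(-t) + exp(-t), 4*t*exp(-t), 0]
  [-9*t*exp(-t), -6*t*exp(-t) + exp(-t), 0]
  [-12*t*exp(-t), -8*t*exp(-t), exp(-t)]

Strategy: write A = P · J · P⁻¹ where J is a Jordan canonical form, so e^{tA} = P · e^{tJ} · P⁻¹, and e^{tJ} can be computed block-by-block.

A has Jordan form
J =
  [-1,  1,  0]
  [ 0, -1,  0]
  [ 0,  0, -1]
(up to reordering of blocks).

Per-block formulas:
  For a 2×2 Jordan block J_2(-1): exp(t · J_2(-1)) = e^(-1t)·(I + t·N), where N is the 2×2 nilpotent shift.
  For a 1×1 block at λ = -1: exp(t · [-1]) = [e^(-1t)].

After assembling e^{tJ} and conjugating by P, we get:

e^{tA} =
  [6*t*exp(-t) + exp(-t), 4*t*exp(-t), 0]
  [-9*t*exp(-t), -6*t*exp(-t) + exp(-t), 0]
  [-12*t*exp(-t), -8*t*exp(-t), exp(-t)]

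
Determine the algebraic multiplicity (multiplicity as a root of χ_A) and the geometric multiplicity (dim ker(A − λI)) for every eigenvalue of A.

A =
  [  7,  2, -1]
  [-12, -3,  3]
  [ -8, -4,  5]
λ = 3: alg = 3, geom = 2

Step 1 — factor the characteristic polynomial to read off the algebraic multiplicities:
  χ_A(x) = (x - 3)^3

Step 2 — compute geometric multiplicities via the rank-nullity identity g(λ) = n − rank(A − λI):
  rank(A − (3)·I) = 1, so dim ker(A − (3)·I) = n − 1 = 2

Summary:
  λ = 3: algebraic multiplicity = 3, geometric multiplicity = 2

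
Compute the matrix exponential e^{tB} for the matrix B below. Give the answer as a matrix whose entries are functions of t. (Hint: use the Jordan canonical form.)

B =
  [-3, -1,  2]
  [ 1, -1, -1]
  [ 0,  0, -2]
e^{tB} =
  [-t*exp(-2*t) + exp(-2*t), -t*exp(-2*t), -t^2*exp(-2*t)/2 + 2*t*exp(-2*t)]
  [t*exp(-2*t), t*exp(-2*t) + exp(-2*t), t^2*exp(-2*t)/2 - t*exp(-2*t)]
  [0, 0, exp(-2*t)]

Strategy: write B = P · J · P⁻¹ where J is a Jordan canonical form, so e^{tB} = P · e^{tJ} · P⁻¹, and e^{tJ} can be computed block-by-block.

B has Jordan form
J =
  [-2,  1,  0]
  [ 0, -2,  1]
  [ 0,  0, -2]
(up to reordering of blocks).

Per-block formulas:
  For a 3×3 Jordan block J_3(-2): exp(t · J_3(-2)) = e^(-2t)·(I + t·N + (t^2/2)·N^2), where N is the 3×3 nilpotent shift.

After assembling e^{tJ} and conjugating by P, we get:

e^{tB} =
  [-t*exp(-2*t) + exp(-2*t), -t*exp(-2*t), -t^2*exp(-2*t)/2 + 2*t*exp(-2*t)]
  [t*exp(-2*t), t*exp(-2*t) + exp(-2*t), t^2*exp(-2*t)/2 - t*exp(-2*t)]
  [0, 0, exp(-2*t)]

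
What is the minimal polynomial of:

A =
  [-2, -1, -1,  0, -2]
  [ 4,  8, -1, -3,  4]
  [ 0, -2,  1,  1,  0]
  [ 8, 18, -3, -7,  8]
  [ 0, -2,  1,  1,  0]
x^2

The characteristic polynomial is χ_A(x) = x^5, so the eigenvalues are known. The minimal polynomial is
  m_A(x) = Π_λ (x − λ)^{k_λ}
where k_λ is the size of the *largest* Jordan block for λ (equivalently, the smallest k with (A − λI)^k v = 0 for every generalised eigenvector v of λ).

  λ = 0: largest Jordan block has size 2, contributing (x − 0)^2

So m_A(x) = x^2 = x^2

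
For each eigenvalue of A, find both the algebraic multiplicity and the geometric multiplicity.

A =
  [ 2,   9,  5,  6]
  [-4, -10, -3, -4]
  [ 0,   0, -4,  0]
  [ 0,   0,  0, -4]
λ = -4: alg = 4, geom = 2

Step 1 — factor the characteristic polynomial to read off the algebraic multiplicities:
  χ_A(x) = (x + 4)^4

Step 2 — compute geometric multiplicities via the rank-nullity identity g(λ) = n − rank(A − λI):
  rank(A − (-4)·I) = 2, so dim ker(A − (-4)·I) = n − 2 = 2

Summary:
  λ = -4: algebraic multiplicity = 4, geometric multiplicity = 2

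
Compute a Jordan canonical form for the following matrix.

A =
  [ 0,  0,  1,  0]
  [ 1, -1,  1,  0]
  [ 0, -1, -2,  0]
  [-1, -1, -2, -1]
J_3(-1) ⊕ J_1(-1)

The characteristic polynomial is
  det(x·I − A) = x^4 + 4*x^3 + 6*x^2 + 4*x + 1 = (x + 1)^4

Eigenvalues and multiplicities (the geometric multiplicity of λ is n − rank(A − λI), which equals the number of Jordan blocks for λ):
  λ = -1: algebraic multiplicity = 4, geometric multiplicity = 2

Determining the block sizes for each eigenvalue:
  λ = -1: with am = 4 and gm = 2, the partition is not yet determined (e.g. several partitions of 4 into 2 parts exist). Let N = A − (-1)·I. Computing rank(N^1) = 2, rank(N^2) = 1, rank(N^3) = 0; the number of blocks of size ≥ j is rank(N^{j−1}) − rank(N^j), giving [2, 1, 1]. So we have 1 block(s) of size 3, 1 block(s) of size 1 → block sizes [3, 1]

Assembling the blocks gives a Jordan form
J =
  [-1,  1,  0,  0]
  [ 0, -1,  1,  0]
  [ 0,  0, -1,  0]
  [ 0,  0,  0, -1]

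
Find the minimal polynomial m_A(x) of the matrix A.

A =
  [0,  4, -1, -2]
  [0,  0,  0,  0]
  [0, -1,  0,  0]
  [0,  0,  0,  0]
x^3

The characteristic polynomial is χ_A(x) = x^4, so the eigenvalues are known. The minimal polynomial is
  m_A(x) = Π_λ (x − λ)^{k_λ}
where k_λ is the size of the *largest* Jordan block for λ (equivalently, the smallest k with (A − λI)^k v = 0 for every generalised eigenvector v of λ).

  λ = 0: largest Jordan block has size 3, contributing (x − 0)^3

So m_A(x) = x^3 = x^3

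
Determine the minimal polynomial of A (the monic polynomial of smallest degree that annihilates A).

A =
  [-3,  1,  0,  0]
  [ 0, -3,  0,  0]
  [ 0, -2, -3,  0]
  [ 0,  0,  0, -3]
x^2 + 6*x + 9

The characteristic polynomial is χ_A(x) = (x + 3)^4, so the eigenvalues are known. The minimal polynomial is
  m_A(x) = Π_λ (x − λ)^{k_λ}
where k_λ is the size of the *largest* Jordan block for λ (equivalently, the smallest k with (A − λI)^k v = 0 for every generalised eigenvector v of λ).

  λ = -3: largest Jordan block has size 2, contributing (x + 3)^2

So m_A(x) = (x + 3)^2 = x^2 + 6*x + 9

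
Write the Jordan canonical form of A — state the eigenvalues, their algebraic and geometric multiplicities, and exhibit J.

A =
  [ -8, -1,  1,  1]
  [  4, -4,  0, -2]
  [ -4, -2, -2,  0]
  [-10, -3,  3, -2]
J_3(-4) ⊕ J_1(-4)

The characteristic polynomial is
  det(x·I − A) = x^4 + 16*x^3 + 96*x^2 + 256*x + 256 = (x + 4)^4

Eigenvalues and multiplicities (the geometric multiplicity of λ is n − rank(A − λI), which equals the number of Jordan blocks for λ):
  λ = -4: algebraic multiplicity = 4, geometric multiplicity = 2

Determining the block sizes for each eigenvalue:
  λ = -4: with am = 4 and gm = 2, the partition is not yet determined (e.g. several partitions of 4 into 2 parts exist). Let N = A − (-4)·I. Computing rank(N^1) = 2, rank(N^2) = 1, rank(N^3) = 0; the number of blocks of size ≥ j is rank(N^{j−1}) − rank(N^j), giving [2, 1, 1]. So we have 1 block(s) of size 3, 1 block(s) of size 1 → block sizes [3, 1]

Assembling the blocks gives a Jordan form
J =
  [-4,  1,  0,  0]
  [ 0, -4,  1,  0]
  [ 0,  0, -4,  0]
  [ 0,  0,  0, -4]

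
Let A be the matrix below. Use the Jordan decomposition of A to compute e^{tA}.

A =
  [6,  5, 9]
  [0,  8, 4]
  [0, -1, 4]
e^{tA} =
  [exp(6*t), t^2*exp(6*t)/2 + 5*t*exp(6*t), t^2*exp(6*t) + 9*t*exp(6*t)]
  [0, 2*t*exp(6*t) + exp(6*t), 4*t*exp(6*t)]
  [0, -t*exp(6*t), -2*t*exp(6*t) + exp(6*t)]

Strategy: write A = P · J · P⁻¹ where J is a Jordan canonical form, so e^{tA} = P · e^{tJ} · P⁻¹, and e^{tJ} can be computed block-by-block.

A has Jordan form
J =
  [6, 1, 0]
  [0, 6, 1]
  [0, 0, 6]
(up to reordering of blocks).

Per-block formulas:
  For a 3×3 Jordan block J_3(6): exp(t · J_3(6)) = e^(6t)·(I + t·N + (t^2/2)·N^2), where N is the 3×3 nilpotent shift.

After assembling e^{tJ} and conjugating by P, we get:

e^{tA} =
  [exp(6*t), t^2*exp(6*t)/2 + 5*t*exp(6*t), t^2*exp(6*t) + 9*t*exp(6*t)]
  [0, 2*t*exp(6*t) + exp(6*t), 4*t*exp(6*t)]
  [0, -t*exp(6*t), -2*t*exp(6*t) + exp(6*t)]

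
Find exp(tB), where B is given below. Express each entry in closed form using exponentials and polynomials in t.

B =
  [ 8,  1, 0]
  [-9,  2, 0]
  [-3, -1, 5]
e^{tB} =
  [3*t*exp(5*t) + exp(5*t), t*exp(5*t), 0]
  [-9*t*exp(5*t), -3*t*exp(5*t) + exp(5*t), 0]
  [-3*t*exp(5*t), -t*exp(5*t), exp(5*t)]

Strategy: write B = P · J · P⁻¹ where J is a Jordan canonical form, so e^{tB} = P · e^{tJ} · P⁻¹, and e^{tJ} can be computed block-by-block.

B has Jordan form
J =
  [5, 1, 0]
  [0, 5, 0]
  [0, 0, 5]
(up to reordering of blocks).

Per-block formulas:
  For a 1×1 block at λ = 5: exp(t · [5]) = [e^(5t)].
  For a 2×2 Jordan block J_2(5): exp(t · J_2(5)) = e^(5t)·(I + t·N), where N is the 2×2 nilpotent shift.

After assembling e^{tJ} and conjugating by P, we get:

e^{tB} =
  [3*t*exp(5*t) + exp(5*t), t*exp(5*t), 0]
  [-9*t*exp(5*t), -3*t*exp(5*t) + exp(5*t), 0]
  [-3*t*exp(5*t), -t*exp(5*t), exp(5*t)]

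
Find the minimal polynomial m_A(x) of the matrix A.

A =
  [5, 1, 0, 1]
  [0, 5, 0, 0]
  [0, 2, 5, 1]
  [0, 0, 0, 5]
x^2 - 10*x + 25

The characteristic polynomial is χ_A(x) = (x - 5)^4, so the eigenvalues are known. The minimal polynomial is
  m_A(x) = Π_λ (x − λ)^{k_λ}
where k_λ is the size of the *largest* Jordan block for λ (equivalently, the smallest k with (A − λI)^k v = 0 for every generalised eigenvector v of λ).

  λ = 5: largest Jordan block has size 2, contributing (x − 5)^2

So m_A(x) = (x - 5)^2 = x^2 - 10*x + 25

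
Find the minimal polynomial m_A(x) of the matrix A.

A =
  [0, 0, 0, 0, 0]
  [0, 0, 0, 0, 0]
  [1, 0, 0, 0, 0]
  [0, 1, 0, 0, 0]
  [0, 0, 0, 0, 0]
x^2

The characteristic polynomial is χ_A(x) = x^5, so the eigenvalues are known. The minimal polynomial is
  m_A(x) = Π_λ (x − λ)^{k_λ}
where k_λ is the size of the *largest* Jordan block for λ (equivalently, the smallest k with (A − λI)^k v = 0 for every generalised eigenvector v of λ).

  λ = 0: largest Jordan block has size 2, contributing (x − 0)^2

So m_A(x) = x^2 = x^2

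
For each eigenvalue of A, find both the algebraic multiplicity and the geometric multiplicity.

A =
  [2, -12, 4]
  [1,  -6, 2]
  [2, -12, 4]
λ = 0: alg = 3, geom = 2

Step 1 — factor the characteristic polynomial to read off the algebraic multiplicities:
  χ_A(x) = x^3

Step 2 — compute geometric multiplicities via the rank-nullity identity g(λ) = n − rank(A − λI):
  rank(A − (0)·I) = 1, so dim ker(A − (0)·I) = n − 1 = 2

Summary:
  λ = 0: algebraic multiplicity = 3, geometric multiplicity = 2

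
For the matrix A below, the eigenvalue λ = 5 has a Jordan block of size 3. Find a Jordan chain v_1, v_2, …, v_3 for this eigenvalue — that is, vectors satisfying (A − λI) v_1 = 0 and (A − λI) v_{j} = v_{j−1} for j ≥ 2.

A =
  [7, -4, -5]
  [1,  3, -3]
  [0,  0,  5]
A Jordan chain for λ = 5 of length 3:
v_1 = (2, 1, 0)ᵀ
v_2 = (-5, -3, 0)ᵀ
v_3 = (0, 0, 1)ᵀ

Let N = A − (5)·I. We want v_3 with N^3 v_3 = 0 but N^2 v_3 ≠ 0; then v_{j-1} := N · v_j for j = 3, …, 2.

Pick v_3 = (0, 0, 1)ᵀ.
Then v_2 = N · v_3 = (-5, -3, 0)ᵀ.
Then v_1 = N · v_2 = (2, 1, 0)ᵀ.

Sanity check: (A − (5)·I) v_1 = (0, 0, 0)ᵀ = 0. ✓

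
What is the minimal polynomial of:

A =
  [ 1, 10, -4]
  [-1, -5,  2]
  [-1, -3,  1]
x^3 + 3*x^2 + 3*x + 1

The characteristic polynomial is χ_A(x) = (x + 1)^3, so the eigenvalues are known. The minimal polynomial is
  m_A(x) = Π_λ (x − λ)^{k_λ}
where k_λ is the size of the *largest* Jordan block for λ (equivalently, the smallest k with (A − λI)^k v = 0 for every generalised eigenvector v of λ).

  λ = -1: largest Jordan block has size 3, contributing (x + 1)^3

So m_A(x) = (x + 1)^3 = x^3 + 3*x^2 + 3*x + 1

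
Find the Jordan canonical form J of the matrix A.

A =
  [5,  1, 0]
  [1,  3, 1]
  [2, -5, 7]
J_3(5)

The characteristic polynomial is
  det(x·I − A) = x^3 - 15*x^2 + 75*x - 125 = (x - 5)^3

Eigenvalues and multiplicities (the geometric multiplicity of λ is n − rank(A − λI), which equals the number of Jordan blocks for λ):
  λ = 5: algebraic multiplicity = 3, geometric multiplicity = 1

Determining the block sizes for each eigenvalue:
  λ = 5: one block (gm = 1), so the single block has size am = 3 → block sizes [3]

Assembling the blocks gives a Jordan form
J =
  [5, 1, 0]
  [0, 5, 1]
  [0, 0, 5]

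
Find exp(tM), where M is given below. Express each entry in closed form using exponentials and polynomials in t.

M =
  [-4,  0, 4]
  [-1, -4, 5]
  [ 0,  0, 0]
e^{tM} =
  [exp(-4*t), 0, 1 - exp(-4*t)]
  [-t*exp(-4*t), exp(-4*t), t*exp(-4*t) + 1 - exp(-4*t)]
  [0, 0, 1]

Strategy: write M = P · J · P⁻¹ where J is a Jordan canonical form, so e^{tM} = P · e^{tJ} · P⁻¹, and e^{tJ} can be computed block-by-block.

M has Jordan form
J =
  [-4,  1, 0]
  [ 0, -4, 0]
  [ 0,  0, 0]
(up to reordering of blocks).

Per-block formulas:
  For a 2×2 Jordan block J_2(-4): exp(t · J_2(-4)) = e^(-4t)·(I + t·N), where N is the 2×2 nilpotent shift.
  For a 1×1 block at λ = 0: exp(t · [0]) = [e^(0t)].

After assembling e^{tJ} and conjugating by P, we get:

e^{tM} =
  [exp(-4*t), 0, 1 - exp(-4*t)]
  [-t*exp(-4*t), exp(-4*t), t*exp(-4*t) + 1 - exp(-4*t)]
  [0, 0, 1]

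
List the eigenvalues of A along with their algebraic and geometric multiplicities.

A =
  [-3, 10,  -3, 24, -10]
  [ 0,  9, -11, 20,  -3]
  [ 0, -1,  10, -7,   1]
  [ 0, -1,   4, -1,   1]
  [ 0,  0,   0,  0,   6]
λ = -3: alg = 1, geom = 1; λ = 6: alg = 4, geom = 2

Step 1 — factor the characteristic polynomial to read off the algebraic multiplicities:
  χ_A(x) = (x - 6)^4*(x + 3)

Step 2 — compute geometric multiplicities via the rank-nullity identity g(λ) = n − rank(A − λI):
  rank(A − (-3)·I) = 4, so dim ker(A − (-3)·I) = n − 4 = 1
  rank(A − (6)·I) = 3, so dim ker(A − (6)·I) = n − 3 = 2

Summary:
  λ = -3: algebraic multiplicity = 1, geometric multiplicity = 1
  λ = 6: algebraic multiplicity = 4, geometric multiplicity = 2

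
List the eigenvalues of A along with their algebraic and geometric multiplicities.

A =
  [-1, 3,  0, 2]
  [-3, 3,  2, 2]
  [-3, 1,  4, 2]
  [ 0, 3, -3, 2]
λ = 2: alg = 4, geom = 2

Step 1 — factor the characteristic polynomial to read off the algebraic multiplicities:
  χ_A(x) = (x - 2)^4

Step 2 — compute geometric multiplicities via the rank-nullity identity g(λ) = n − rank(A − λI):
  rank(A − (2)·I) = 2, so dim ker(A − (2)·I) = n − 2 = 2

Summary:
  λ = 2: algebraic multiplicity = 4, geometric multiplicity = 2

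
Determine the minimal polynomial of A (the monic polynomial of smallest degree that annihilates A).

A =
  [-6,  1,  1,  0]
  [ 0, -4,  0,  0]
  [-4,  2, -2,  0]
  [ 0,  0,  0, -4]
x^2 + 8*x + 16

The characteristic polynomial is χ_A(x) = (x + 4)^4, so the eigenvalues are known. The minimal polynomial is
  m_A(x) = Π_λ (x − λ)^{k_λ}
where k_λ is the size of the *largest* Jordan block for λ (equivalently, the smallest k with (A − λI)^k v = 0 for every generalised eigenvector v of λ).

  λ = -4: largest Jordan block has size 2, contributing (x + 4)^2

So m_A(x) = (x + 4)^2 = x^2 + 8*x + 16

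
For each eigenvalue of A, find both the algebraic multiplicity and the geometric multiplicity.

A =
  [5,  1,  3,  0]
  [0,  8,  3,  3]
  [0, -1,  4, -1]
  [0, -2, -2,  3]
λ = 5: alg = 4, geom = 2

Step 1 — factor the characteristic polynomial to read off the algebraic multiplicities:
  χ_A(x) = (x - 5)^4

Step 2 — compute geometric multiplicities via the rank-nullity identity g(λ) = n − rank(A − λI):
  rank(A − (5)·I) = 2, so dim ker(A − (5)·I) = n − 2 = 2

Summary:
  λ = 5: algebraic multiplicity = 4, geometric multiplicity = 2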